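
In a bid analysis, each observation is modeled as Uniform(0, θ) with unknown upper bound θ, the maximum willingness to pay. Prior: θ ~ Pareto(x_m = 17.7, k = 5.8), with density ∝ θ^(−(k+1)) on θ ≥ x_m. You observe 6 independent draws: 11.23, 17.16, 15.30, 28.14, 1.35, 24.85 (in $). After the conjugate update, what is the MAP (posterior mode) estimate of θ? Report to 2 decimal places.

28.14

A Pareto(scale x_m, shape k) prior on the upper bound θ of Uniform(0, θ) is conjugate: posterior is Pareto(max(x_m, max xᵢ), k + n).
Sample maximum = 28.14; prior scale x_m = 17.7 → posterior scale = max = 28.14.
Posterior shape = 5.8 + 6 = 11.8.
The Pareto density is decreasing on [x_m, ∞), so the mode is x_m = 28.14.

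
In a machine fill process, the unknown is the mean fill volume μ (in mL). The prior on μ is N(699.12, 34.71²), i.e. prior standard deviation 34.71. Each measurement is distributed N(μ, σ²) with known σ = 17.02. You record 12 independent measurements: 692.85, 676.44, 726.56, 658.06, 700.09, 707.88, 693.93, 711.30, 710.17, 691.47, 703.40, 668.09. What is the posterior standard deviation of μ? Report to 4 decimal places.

For Normal data with known variance σ², a Normal(μ₀, σ₀²) prior on μ is conjugate. Posterior precision = 1/σ₀² + n/σ²; posterior mean is the precision-weighted average of μ₀ and x̄.
σ₀² = 34.71² = 1204.7841, σ² = 17.02² = 289.6804; σ² + n·σ₀² = 289.6804 + 12·1204.7841 = 14747.0896.
Posterior precision = 1/σ₀² + n/σ² = 1/1204.7841 + 12/289.6804 = (σ² + n·σ₀²)/(σ₀²σ²) = 14747.0896/(1204.7841·289.6804); posterior variance σₙ² = σ₀²σ²/(σ² + n·σ₀²) = 1204.7841·289.6804/14747.0896 = 23.665845.
Posterior SD = √σₙ² = √(1204.7841·289.6804/14747.0896) = 4.8648.

4.8648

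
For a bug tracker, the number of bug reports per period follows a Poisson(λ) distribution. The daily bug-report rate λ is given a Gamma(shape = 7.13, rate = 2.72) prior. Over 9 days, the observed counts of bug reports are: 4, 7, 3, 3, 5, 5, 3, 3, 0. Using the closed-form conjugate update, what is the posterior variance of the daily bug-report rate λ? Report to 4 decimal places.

With a Gamma(shape α, rate β) prior, the Poisson likelihood is conjugate: the posterior is Gamma(α + ΣXᵢ, β + n).
Sum of counts S = 33 over n = 9 days.
Posterior: Gamma(α+S, β+n) = Gamma(7.13+33, 2.72+9) = Gamma(40.13, 11.72).
Var = α/β² = 40.13/11.72² = 0.2922.

0.2922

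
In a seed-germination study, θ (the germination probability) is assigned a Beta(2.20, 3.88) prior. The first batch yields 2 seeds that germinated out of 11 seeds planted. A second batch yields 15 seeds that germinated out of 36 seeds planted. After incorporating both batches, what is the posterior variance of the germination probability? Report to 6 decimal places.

The Beta prior is conjugate to a Binomial/Bernoulli likelihood; the update adds successes to α and failures to β.
After batch 1: Beta(2.20+2, 3.88+9) = Beta(4.20, 12.88).
After batch 2: Beta(4.20+15, 12.88+21) = Beta(19.20, 33.88).
Var = αβ/((α+β)²(α+β+1)) = 19.20·33.88/(53.08²·54.08) = 0.004269.

0.004269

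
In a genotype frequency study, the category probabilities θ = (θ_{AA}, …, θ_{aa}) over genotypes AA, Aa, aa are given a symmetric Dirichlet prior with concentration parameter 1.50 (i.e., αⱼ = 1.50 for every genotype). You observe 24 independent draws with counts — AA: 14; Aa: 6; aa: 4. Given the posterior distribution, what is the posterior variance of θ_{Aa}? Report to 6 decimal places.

0.006573

The Dirichlet prior is conjugate to the Multinomial likelihood: each posterior αⱼ = prior αⱼ + observed count nⱼ.
Posterior concentration: (15.50, 7.50, 5.50), total = 28.50.
Var[θ_j] = α_j(Σα−α_j)/((Σα)²(Σα+1)) = 7.50·21.00/(28.50²·29.50) = 0.006573.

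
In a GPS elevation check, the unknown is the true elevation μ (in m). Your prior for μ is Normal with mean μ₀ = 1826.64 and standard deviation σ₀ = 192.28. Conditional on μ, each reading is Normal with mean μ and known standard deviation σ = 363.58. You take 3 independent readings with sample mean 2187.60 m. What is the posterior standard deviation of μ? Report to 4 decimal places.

For Normal data with known variance σ², a Normal(μ₀, σ₀²) prior on μ is conjugate. Posterior precision = 1/σ₀² + n/σ²; posterior mean is the precision-weighted average of μ₀ and x̄.
σ₀² = 192.28² = 36971.5984, σ² = 363.58² = 132190.4164; σ² + n·σ₀² = 132190.4164 + 3·36971.5984 = 243105.2116.
Posterior precision = 1/σ₀² + n/σ² = 1/36971.5984 + 3/132190.4164 = (σ² + n·σ₀²)/(σ₀²σ²) = 243105.2116/(36971.5984·132190.4164); posterior variance σₙ² = σ₀²σ²/(σ² + n·σ₀²) = 36971.5984·132190.4164/243105.2116 = 20103.604342.
Posterior SD = √σₙ² = √(36971.5984·132190.4164/243105.2116) = 141.7872.

141.7872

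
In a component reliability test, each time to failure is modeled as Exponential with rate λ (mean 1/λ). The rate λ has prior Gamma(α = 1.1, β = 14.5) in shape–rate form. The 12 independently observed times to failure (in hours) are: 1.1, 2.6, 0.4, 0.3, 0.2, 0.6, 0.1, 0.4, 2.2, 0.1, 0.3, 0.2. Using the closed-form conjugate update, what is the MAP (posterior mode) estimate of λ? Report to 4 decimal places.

With a Gamma(shape α, rate β) prior on the exponential rate λ, the posterior after n observations with total T = Σxᵢ is Gamma(α+n, β+T).
Sum of observations T = 8.5 hours; n = 12.
Posterior: Gamma(1.1+12, 14.5+8.5) = Gamma(13.1, 23.0).
Mode = (α−1)/β = 0.5261.

0.5261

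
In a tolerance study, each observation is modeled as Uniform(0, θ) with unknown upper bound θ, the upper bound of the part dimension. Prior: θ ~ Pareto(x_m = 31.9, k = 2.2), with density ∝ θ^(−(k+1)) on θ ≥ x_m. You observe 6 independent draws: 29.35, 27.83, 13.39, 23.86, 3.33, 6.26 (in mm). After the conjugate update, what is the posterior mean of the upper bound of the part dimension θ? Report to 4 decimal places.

36.3306

A Pareto(scale x_m, shape k) prior on the upper bound θ of Uniform(0, θ) is conjugate: posterior is Pareto(max(x_m, max xᵢ), k + n).
Sample maximum = 29.35; prior scale x_m = 31.9 → posterior scale = max = 31.90.
Posterior shape = 2.2 + 6 = 8.2.
E[θ|data] = k·x_m/(k−1) = 8.2·31.90/7.2 = 36.3306.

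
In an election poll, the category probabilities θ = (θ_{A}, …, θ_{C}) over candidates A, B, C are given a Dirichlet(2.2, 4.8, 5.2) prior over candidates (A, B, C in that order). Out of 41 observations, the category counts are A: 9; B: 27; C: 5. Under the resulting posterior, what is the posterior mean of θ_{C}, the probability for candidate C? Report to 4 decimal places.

The Dirichlet prior is conjugate to the Multinomial likelihood: each posterior αⱼ = prior αⱼ + observed count nⱼ.
Posterior concentration: (11.2, 31.8, 10.2), total = 53.2.
E[θ_{C}|data] = α_{C}/Σα = 10.2/53.2 = 0.1917.

0.1917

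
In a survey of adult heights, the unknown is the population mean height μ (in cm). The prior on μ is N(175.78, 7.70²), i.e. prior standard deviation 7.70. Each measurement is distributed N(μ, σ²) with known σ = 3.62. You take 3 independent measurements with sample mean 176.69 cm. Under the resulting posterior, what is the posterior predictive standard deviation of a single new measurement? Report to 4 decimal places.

4.1440

For Normal data with known variance σ², a Normal(μ₀, σ₀²) prior on μ is conjugate. Posterior precision = 1/σ₀² + n/σ²; posterior mean is the precision-weighted average of μ₀ and x̄.
σ₀² = 7.70² = 59.29, σ² = 3.62² = 13.1044; σ² + n·σ₀² = 13.1044 + 3·59.29 = 190.9744.
Posterior precision = 1/σ₀² + n/σ² = 1/59.29 + 3/13.1044 = (σ² + n·σ₀²)/(σ₀²σ²) = 190.9744/(59.29·13.1044); posterior variance σₙ² = σ₀²σ²/(σ² + n·σ₀²) = 59.29·13.1044/190.9744 = 4.068398.
Predictive variance for one new observation = σₙ² + σ² = 59.29·13.1044/190.9744 + 13.1044 = σ²·(σ₀² + 190.9744)/190.9744 = 13.1044·250.2644/190.9744 = 17.172798; SD = √(13.1044·250.2644/190.9744) = 4.1440.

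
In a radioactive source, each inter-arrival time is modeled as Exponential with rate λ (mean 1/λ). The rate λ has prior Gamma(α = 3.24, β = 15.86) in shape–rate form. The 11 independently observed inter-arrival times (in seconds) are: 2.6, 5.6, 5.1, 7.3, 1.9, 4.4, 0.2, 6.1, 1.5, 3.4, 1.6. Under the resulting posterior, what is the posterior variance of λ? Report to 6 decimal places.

With a Gamma(shape α, rate β) prior on the exponential rate λ, the posterior after n observations with total T = Σxᵢ is Gamma(α+n, β+T).
Sum of observations T = 39.7 seconds; n = 11.
Posterior: Gamma(3.24+11, 15.86+39.7) = Gamma(14.24, 55.56).
Var = α/β² = 0.004613.

0.004613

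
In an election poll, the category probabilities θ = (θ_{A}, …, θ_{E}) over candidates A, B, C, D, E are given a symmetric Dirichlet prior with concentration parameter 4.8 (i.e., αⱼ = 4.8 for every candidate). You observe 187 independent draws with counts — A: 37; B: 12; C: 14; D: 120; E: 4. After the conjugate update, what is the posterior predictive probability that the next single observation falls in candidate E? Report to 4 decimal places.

The Dirichlet prior is conjugate to the Multinomial likelihood: each posterior αⱼ = prior αⱼ + observed count nⱼ.
Posterior concentration: (41.8, 16.8, 18.8, 124.8, 8.8), total = 211.0.
P(next = E | data) = α_{E}/Σα = 0.0417.

0.0417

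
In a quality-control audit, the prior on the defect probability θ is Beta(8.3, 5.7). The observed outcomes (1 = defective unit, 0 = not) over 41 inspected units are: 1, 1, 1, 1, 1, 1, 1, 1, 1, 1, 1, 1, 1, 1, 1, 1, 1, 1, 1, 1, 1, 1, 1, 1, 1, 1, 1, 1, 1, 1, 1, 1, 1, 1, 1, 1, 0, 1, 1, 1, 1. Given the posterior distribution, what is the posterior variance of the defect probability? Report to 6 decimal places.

The Beta prior is conjugate to a Binomial/Bernoulli likelihood; the update adds successes to α and failures to β.
Posterior: Beta(α+k, β+n−k) = Beta(8.3+40, 5.7+1) = Beta(48.3, 6.7).
Var = αβ/((α+β)²(α+β+1)) = 48.3·6.7/(55.0²·56.0) = 0.001910.

0.001910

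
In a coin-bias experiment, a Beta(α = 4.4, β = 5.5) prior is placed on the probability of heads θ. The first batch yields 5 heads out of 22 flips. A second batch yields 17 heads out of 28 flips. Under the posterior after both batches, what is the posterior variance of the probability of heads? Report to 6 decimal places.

The Beta prior is conjugate to a Binomial/Bernoulli likelihood; the update adds successes to α and failures to β.
After batch 1: Beta(4.4+5, 5.5+17) = Beta(9.4, 22.5).
After batch 2: Beta(9.4+17, 22.5+11) = Beta(26.4, 33.5).
Var = αβ/((α+β)²(α+β+1)) = 26.4·33.5/(59.9²·60.9) = 0.004047.

0.004047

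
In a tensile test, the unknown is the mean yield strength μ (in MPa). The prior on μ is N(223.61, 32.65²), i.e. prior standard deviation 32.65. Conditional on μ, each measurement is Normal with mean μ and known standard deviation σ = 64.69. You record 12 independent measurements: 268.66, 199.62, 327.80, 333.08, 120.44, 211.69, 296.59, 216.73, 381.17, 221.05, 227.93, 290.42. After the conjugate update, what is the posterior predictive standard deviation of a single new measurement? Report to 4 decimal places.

66.6901

For Normal data with known variance σ², a Normal(μ₀, σ₀²) prior on μ is conjugate. Posterior precision = 1/σ₀² + n/σ²; posterior mean is the precision-weighted average of μ₀ and x̄.
σ₀² = 32.65² = 1066.0225, σ² = 64.69² = 4184.7961; σ² + n·σ₀² = 4184.7961 + 12·1066.0225 = 16977.0661.
Posterior precision = 1/σ₀² + n/σ² = 1/1066.0225 + 12/4184.7961 = (σ² + n·σ₀²)/(σ₀²σ²) = 16977.0661/(1066.0225·4184.7961); posterior variance σₙ² = σ₀²σ²/(σ² + n·σ₀²) = 1066.0225·4184.7961/16977.0661 = 262.771363.
Predictive variance for one new observation = σₙ² + σ² = 1066.0225·4184.7961/16977.0661 + 4184.7961 = σ²·(σ₀² + 16977.0661)/16977.0661 = 4184.7961·18043.0886/16977.0661 = 4447.567463; SD = √(4184.7961·18043.0886/16977.0661) = 66.6901.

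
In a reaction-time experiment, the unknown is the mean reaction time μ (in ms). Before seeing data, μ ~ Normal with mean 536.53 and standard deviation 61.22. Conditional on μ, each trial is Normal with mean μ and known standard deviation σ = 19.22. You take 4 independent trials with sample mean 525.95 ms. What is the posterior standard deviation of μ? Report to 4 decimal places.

For Normal data with known variance σ², a Normal(μ₀, σ₀²) prior on μ is conjugate. Posterior precision = 1/σ₀² + n/σ²; posterior mean is the precision-weighted average of μ₀ and x̄.
σ₀² = 61.22² = 3747.8884, σ² = 19.22² = 369.4084; σ² + n·σ₀² = 369.4084 + 4·3747.8884 = 15360.962.
Posterior precision = 1/σ₀² + n/σ² = 1/3747.8884 + 4/369.4084 = (σ² + n·σ₀²)/(σ₀²σ²) = 15360.962/(3747.8884·369.4084); posterior variance σₙ² = σ₀²σ²/(σ² + n·σ₀²) = 3747.8884·369.4084/15360.962 = 90.131169.
Posterior SD = √σₙ² = √(3747.8884·369.4084/15360.962) = 9.4937.

9.4937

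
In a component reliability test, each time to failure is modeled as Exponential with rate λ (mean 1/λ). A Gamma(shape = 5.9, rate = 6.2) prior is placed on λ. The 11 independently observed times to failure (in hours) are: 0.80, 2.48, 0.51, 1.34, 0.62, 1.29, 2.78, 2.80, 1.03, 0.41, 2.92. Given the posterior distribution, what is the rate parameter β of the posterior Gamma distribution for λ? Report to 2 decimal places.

With a Gamma(shape α, rate β) prior on the exponential rate λ, the posterior after n observations with total T = Σxᵢ is Gamma(α+n, β+T).
Sum of observations T = 16.98 hours; n = 11.
Posterior: Gamma(5.9+11, 6.2+16.98) = Gamma(16.9, 23.18).
Posterior β = 23.18.

23.18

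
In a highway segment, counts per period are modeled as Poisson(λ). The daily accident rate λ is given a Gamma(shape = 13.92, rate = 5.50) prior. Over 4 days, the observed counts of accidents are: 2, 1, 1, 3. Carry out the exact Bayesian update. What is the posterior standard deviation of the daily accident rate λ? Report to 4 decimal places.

0.4815

With a Gamma(shape α, rate β) prior, the Poisson likelihood is conjugate: the posterior is Gamma(α + ΣXᵢ, β + n).
Sum of counts S = 7 over n = 4 days.
Posterior: Gamma(α+S, β+n) = Gamma(13.92+7, 5.50+4) = Gamma(20.92, 9.50).
SD = √α/β = √20.92/9.50 = 0.4815.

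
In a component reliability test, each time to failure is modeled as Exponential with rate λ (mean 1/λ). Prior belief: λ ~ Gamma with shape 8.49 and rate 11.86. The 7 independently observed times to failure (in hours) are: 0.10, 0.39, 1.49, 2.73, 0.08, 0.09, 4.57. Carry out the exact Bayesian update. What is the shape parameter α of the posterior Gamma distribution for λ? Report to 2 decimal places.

With a Gamma(shape α, rate β) prior on the exponential rate λ, the posterior after n observations with total T = Σxᵢ is Gamma(α+n, β+T).
Sum of observations T = 9.45 hours; n = 7.
Posterior: Gamma(8.49+7, 11.86+9.45) = Gamma(15.49, 21.31).
Posterior α = 15.49.

15.49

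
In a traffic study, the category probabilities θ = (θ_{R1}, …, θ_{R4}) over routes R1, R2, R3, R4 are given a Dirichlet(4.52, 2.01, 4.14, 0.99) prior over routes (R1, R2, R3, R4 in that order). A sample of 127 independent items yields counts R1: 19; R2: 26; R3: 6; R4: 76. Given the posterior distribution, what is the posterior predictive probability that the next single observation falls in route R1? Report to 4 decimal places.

0.1696

The Dirichlet prior is conjugate to the Multinomial likelihood: each posterior αⱼ = prior αⱼ + observed count nⱼ.
Posterior concentration: (23.52, 28.01, 10.14, 76.99), total = 138.66.
P(next = R1 | data) = α_{R1}/Σα = 0.1696.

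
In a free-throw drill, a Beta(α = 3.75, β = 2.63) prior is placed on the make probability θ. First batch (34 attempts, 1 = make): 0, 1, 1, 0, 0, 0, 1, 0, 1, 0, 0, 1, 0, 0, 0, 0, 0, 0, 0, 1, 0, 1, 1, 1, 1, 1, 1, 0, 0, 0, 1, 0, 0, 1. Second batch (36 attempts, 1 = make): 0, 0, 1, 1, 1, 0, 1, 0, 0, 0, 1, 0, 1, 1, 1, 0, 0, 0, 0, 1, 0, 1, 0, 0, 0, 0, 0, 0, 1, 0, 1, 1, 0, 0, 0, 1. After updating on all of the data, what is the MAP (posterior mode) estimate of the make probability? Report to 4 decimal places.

0.4134

The Beta prior is conjugate to a Binomial/Bernoulli likelihood; the update adds successes to α and failures to β.
After batch 1: Beta(3.75+14, 2.63+20) = Beta(17.75, 22.63).
After batch 2: Beta(17.75+14, 22.63+22) = Beta(31.75, 44.63).
Mode of Beta(a,b) for a,b>1 is (a−1)/(a+b−2) = 30.75/74.38 = 0.4134.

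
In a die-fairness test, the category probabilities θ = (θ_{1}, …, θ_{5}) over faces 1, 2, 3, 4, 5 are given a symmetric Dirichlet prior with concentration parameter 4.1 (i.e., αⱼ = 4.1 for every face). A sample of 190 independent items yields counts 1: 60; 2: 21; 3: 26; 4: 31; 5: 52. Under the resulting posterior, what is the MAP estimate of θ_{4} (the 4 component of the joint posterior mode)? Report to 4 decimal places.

0.1659

The Dirichlet prior is conjugate to the Multinomial likelihood: each posterior αⱼ = prior αⱼ + observed count nⱼ.
Posterior concentration: (64.1, 25.1, 30.1, 35.1, 56.1), total = 210.5.
Joint mode component: (α_{4}−1)/(Σα−K) = 34.1/205.5 = 0.1659.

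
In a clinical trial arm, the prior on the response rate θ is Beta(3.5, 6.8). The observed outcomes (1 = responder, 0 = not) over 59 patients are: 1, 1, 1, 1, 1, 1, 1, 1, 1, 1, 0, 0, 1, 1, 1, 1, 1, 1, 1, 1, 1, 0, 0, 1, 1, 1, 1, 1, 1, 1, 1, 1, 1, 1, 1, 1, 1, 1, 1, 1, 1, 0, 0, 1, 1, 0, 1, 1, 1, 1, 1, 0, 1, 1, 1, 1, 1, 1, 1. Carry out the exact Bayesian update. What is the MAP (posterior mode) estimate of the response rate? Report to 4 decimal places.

0.7949

The Beta prior is conjugate to a Binomial/Bernoulli likelihood; the update adds successes to α and failures to β.
Posterior: Beta(α+k, β+n−k) = Beta(3.5+51, 6.8+8) = Beta(54.5, 14.8).
Mode of Beta(a,b) for a,b>1 is (a−1)/(a+b−2) = 53.5/67.3 = 0.7949.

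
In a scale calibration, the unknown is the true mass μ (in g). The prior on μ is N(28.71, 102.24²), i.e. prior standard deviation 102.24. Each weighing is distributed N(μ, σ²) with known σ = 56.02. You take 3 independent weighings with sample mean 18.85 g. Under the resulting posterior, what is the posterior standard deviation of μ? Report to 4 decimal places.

For Normal data with known variance σ², a Normal(μ₀, σ₀²) prior on μ is conjugate. Posterior precision = 1/σ₀² + n/σ²; posterior mean is the precision-weighted average of μ₀ and x̄.
σ₀² = 102.24² = 10453.0176, σ² = 56.02² = 3138.2404; σ² + n·σ₀² = 3138.2404 + 3·10453.0176 = 34497.2932.
Posterior precision = 1/σ₀² + n/σ² = 1/10453.0176 + 3/3138.2404 = (σ² + n·σ₀²)/(σ₀²σ²) = 34497.2932/(10453.0176·3138.2404); posterior variance σₙ² = σ₀²σ²/(σ² + n·σ₀²) = 10453.0176·3138.2404/34497.2932 = 950.917567.
Posterior SD = √σₙ² = √(10453.0176·3138.2404/34497.2932) = 30.8370.

30.8370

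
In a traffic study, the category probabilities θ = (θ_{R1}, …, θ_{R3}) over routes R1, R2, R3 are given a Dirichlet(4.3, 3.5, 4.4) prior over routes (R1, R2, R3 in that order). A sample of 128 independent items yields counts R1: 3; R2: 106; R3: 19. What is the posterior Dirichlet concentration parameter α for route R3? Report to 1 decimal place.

The Dirichlet prior is conjugate to the Multinomial likelihood: each posterior αⱼ = prior αⱼ + observed count nⱼ.
Posterior concentration: (7.3, 109.5, 23.4), total = 140.2.
α_{R3} = 4.4 + 19 = 23.4.

23.4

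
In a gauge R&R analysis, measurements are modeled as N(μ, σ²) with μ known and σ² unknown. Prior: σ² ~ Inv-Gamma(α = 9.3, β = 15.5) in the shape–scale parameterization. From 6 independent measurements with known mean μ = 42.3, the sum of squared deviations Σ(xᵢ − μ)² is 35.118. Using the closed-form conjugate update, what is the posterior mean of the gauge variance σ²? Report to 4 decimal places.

2.9256

With known mean μ and an Inverse-Gamma(α, β) prior on σ², the Normal likelihood is conjugate: posterior is Inv-Gamma(α + n/2, β + Σ(xᵢ−μ)²/2).
Posterior: Inv-Gamma(9.3 + 6/2, 15.5 + 35.118/2) = Inv-Gamma(12.30, 33.0590).
E[σ²|data] = β/(α−1) = 33.0590/11.30 = 2.9256.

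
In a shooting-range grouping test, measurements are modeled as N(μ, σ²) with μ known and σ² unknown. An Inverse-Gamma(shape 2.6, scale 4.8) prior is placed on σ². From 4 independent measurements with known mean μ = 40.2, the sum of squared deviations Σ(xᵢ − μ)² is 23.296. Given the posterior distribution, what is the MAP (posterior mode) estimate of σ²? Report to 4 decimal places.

2.9371

With known mean μ and an Inverse-Gamma(α, β) prior on σ², the Normal likelihood is conjugate: posterior is Inv-Gamma(α + n/2, β + Σ(xᵢ−μ)²/2).
Posterior: Inv-Gamma(2.6 + 4/2, 4.8 + 23.296/2) = Inv-Gamma(4.60, 16.4480).
Mode = β/(α+1) = 16.4480/5.60 = 2.9371.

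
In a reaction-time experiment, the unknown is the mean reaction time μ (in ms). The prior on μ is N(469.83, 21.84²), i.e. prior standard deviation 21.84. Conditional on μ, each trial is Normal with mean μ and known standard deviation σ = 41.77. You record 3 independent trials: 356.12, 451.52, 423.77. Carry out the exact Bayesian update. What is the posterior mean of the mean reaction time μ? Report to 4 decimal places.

443.0826

For Normal data with known variance σ², a Normal(μ₀, σ₀²) prior on μ is conjugate. Posterior precision = 1/σ₀² + n/σ²; posterior mean is the precision-weighted average of μ₀ and x̄.
Σxᵢ = 356.12 + 451.52 + 423.77 = 1231.41, so n·x̄ = 1231.41.
σ₀² = 21.84² = 476.9856, σ² = 41.77² = 1744.7329; σ² + n·σ₀² = 1744.7329 + 3·476.9856 = 3175.6897.
Posterior mean = (μ₀/σ₀² + n·x̄/σ²)/(1/σ₀² + n/σ²) = (σ²·μ₀ + σ₀²·n·x̄)/(σ² + n·σ₀²) = (1744.7329·469.83 + 476.9856·1231.41)/3175.6897 = 1407092.696103/3175.6897 = 443.0826.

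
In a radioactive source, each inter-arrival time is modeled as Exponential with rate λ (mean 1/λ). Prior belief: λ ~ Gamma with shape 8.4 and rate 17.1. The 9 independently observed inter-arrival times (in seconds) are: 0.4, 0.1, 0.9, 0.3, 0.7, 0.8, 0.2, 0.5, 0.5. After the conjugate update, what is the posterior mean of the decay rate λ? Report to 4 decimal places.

0.8093

With a Gamma(shape α, rate β) prior on the exponential rate λ, the posterior after n observations with total T = Σxᵢ is Gamma(α+n, β+T).
Sum of observations T = 4.4 seconds; n = 9.
Posterior: Gamma(8.4+9, 17.1+4.4) = Gamma(17.4, 21.5).
Posterior mean of λ = α/β = 17.4/21.5 = 0.8093.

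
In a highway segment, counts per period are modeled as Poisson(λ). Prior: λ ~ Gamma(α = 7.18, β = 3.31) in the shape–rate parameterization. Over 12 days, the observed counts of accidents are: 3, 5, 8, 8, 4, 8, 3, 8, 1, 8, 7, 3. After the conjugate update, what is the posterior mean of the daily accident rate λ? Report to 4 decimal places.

4.7799

With a Gamma(shape α, rate β) prior, the Poisson likelihood is conjugate: the posterior is Gamma(α + ΣXᵢ, β + n).
Sum of counts S = 66 over n = 12 days.
Posterior: Gamma(α+S, β+n) = Gamma(7.18+66, 3.31+12) = Gamma(73.18, 15.31).
Posterior mean = α/β = 73.18/15.31 = 4.7799.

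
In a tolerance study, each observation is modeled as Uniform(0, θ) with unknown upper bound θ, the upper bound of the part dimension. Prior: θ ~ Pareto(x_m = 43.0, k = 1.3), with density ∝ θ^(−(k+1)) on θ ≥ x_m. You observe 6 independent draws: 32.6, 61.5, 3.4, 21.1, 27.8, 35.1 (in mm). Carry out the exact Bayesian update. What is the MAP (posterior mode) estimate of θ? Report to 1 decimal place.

61.5

A Pareto(scale x_m, shape k) prior on the upper bound θ of Uniform(0, θ) is conjugate: posterior is Pareto(max(x_m, max xᵢ), k + n).
Sample maximum = 61.5; prior scale x_m = 43.0 → posterior scale = max = 61.5.
Posterior shape = 1.3 + 6 = 7.3.
The Pareto density is decreasing on [x_m, ∞), so the mode is x_m = 61.5.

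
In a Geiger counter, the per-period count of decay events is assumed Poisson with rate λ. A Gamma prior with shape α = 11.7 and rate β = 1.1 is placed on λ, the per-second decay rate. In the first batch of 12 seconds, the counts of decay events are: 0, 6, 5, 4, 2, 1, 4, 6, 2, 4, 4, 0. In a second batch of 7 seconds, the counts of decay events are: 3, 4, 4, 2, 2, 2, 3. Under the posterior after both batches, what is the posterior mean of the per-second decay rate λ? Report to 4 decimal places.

3.4677

With a Gamma(shape α, rate β) prior, the Poisson likelihood is conjugate: the posterior is Gamma(α + ΣXᵢ, β + n).
Batch 1: sum of counts S = 38 over n = 12 seconds.
After batch 1: Gamma(α+S, β+n) = Gamma(11.7+38, 1.1+12) = Gamma(49.7, 13.1).
Batch 2: sum of counts S = 20 over n = 7 seconds.
After batch 2: Gamma(α+S, β+n) = Gamma(49.7+20, 13.1+7) = Gamma(69.7, 20.1).
Posterior mean = α/β = 69.7/20.1 = 3.4677.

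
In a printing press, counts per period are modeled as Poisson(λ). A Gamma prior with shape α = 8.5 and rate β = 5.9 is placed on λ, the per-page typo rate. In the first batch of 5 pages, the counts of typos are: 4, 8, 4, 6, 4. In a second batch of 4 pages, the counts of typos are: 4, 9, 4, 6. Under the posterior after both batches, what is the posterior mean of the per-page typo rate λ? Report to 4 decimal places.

3.8591

With a Gamma(shape α, rate β) prior, the Poisson likelihood is conjugate: the posterior is Gamma(α + ΣXᵢ, β + n).
Batch 1: sum of counts S = 26 over n = 5 pages.
After batch 1: Gamma(α+S, β+n) = Gamma(8.5+26, 5.9+5) = Gamma(34.5, 10.9).
Batch 2: sum of counts S = 23 over n = 4 pages.
After batch 2: Gamma(α+S, β+n) = Gamma(34.5+23, 10.9+4) = Gamma(57.5, 14.9).
Posterior mean = α/β = 57.5/14.9 = 3.8591.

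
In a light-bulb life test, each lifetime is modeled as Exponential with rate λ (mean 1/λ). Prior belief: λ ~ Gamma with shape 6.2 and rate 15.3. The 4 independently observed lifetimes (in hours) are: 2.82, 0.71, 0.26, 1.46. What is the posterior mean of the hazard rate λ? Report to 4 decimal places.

With a Gamma(shape α, rate β) prior on the exponential rate λ, the posterior after n observations with total T = Σxᵢ is Gamma(α+n, β+T).
Sum of observations T = 5.25 hours; n = 4.
Posterior: Gamma(6.2+4, 15.3+5.25) = Gamma(10.2, 20.55).
Posterior mean of λ = α/β = 10.2/20.55 = 0.4964.

0.4964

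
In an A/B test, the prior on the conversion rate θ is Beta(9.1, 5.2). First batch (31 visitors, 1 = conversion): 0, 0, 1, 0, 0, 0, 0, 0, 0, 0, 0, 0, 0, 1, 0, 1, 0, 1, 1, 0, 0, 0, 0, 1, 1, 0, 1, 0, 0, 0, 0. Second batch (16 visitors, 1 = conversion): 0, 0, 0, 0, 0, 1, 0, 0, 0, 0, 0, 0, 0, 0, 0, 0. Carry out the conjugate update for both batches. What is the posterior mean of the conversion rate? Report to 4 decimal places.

The Beta prior is conjugate to a Binomial/Bernoulli likelihood; the update adds successes to α and failures to β.
After batch 1: Beta(9.1+8, 5.2+23) = Beta(17.1, 28.2).
After batch 2: Beta(17.1+1, 28.2+15) = Beta(18.1, 43.2).
Posterior mean = α/(α+β) = 18.1/61.3 = 0.2953.

0.2953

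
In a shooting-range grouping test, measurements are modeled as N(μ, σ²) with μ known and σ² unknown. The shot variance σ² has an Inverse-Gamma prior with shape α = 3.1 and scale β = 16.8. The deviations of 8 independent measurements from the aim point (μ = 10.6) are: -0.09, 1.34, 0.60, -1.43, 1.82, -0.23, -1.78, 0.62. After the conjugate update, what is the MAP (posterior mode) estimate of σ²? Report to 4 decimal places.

With known mean μ and an Inverse-Gamma(α, β) prior on σ², the Normal likelihood is conjugate: posterior is Inv-Gamma(α + n/2, β + Σ(xᵢ−μ)²/2).
Σ(xᵢ−μ)² = (-0.09)² + (1.34)² + (0.60)² + (-1.43)² + (1.82)² + (-0.23)² + (-1.78)² + (0.62)² = 11.1267.
Posterior: Inv-Gamma(3.1 + 8/2, 16.8 + 11.1267/2) = Inv-Gamma(7.10, 22.36335).
Mode = β/(α+1) = 22.36335/8.10 = 2.7609.

2.7609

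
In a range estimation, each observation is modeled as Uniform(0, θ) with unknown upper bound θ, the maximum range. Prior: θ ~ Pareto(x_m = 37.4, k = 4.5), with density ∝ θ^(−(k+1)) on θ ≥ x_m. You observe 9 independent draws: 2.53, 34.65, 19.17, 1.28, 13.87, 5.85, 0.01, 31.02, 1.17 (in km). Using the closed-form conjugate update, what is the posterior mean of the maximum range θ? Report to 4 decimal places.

A Pareto(scale x_m, shape k) prior on the upper bound θ of Uniform(0, θ) is conjugate: posterior is Pareto(max(x_m, max xᵢ), k + n).
Sample maximum = 34.65; prior scale x_m = 37.4 → posterior scale = max = 37.40.
Posterior shape = 4.5 + 9 = 13.5.
E[θ|data] = k·x_m/(k−1) = 13.5·37.40/12.5 = 40.3920.

40.3920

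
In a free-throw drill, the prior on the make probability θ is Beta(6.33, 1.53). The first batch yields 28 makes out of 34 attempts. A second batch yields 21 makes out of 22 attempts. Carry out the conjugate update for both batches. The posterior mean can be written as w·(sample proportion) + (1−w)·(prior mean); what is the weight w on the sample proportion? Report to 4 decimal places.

The Beta prior is conjugate to a Binomial/Bernoulli likelihood; the update adds successes to α and failures to β.
Total number of attempts: n = 34 + 22 = 56.
Posterior mean = (α₀+k)/(α₀+β₀+n) = [n/(α₀+β₀+n)]·(k/n) + [(α₀+β₀)/(α₀+β₀+n)]·α₀/(α₀+β₀), so only n and the prior enter the weight.
The weight on the data is w = n/(α₀+β₀+n) = 56/(6.33+1.53+56) = 56/63.86 = 0.8769.

0.8769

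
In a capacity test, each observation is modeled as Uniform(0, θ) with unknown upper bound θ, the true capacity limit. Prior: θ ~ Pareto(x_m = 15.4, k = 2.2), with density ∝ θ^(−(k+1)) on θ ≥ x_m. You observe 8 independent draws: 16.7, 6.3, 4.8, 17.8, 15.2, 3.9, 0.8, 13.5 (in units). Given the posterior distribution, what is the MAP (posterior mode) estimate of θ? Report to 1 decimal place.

A Pareto(scale x_m, shape k) prior on the upper bound θ of Uniform(0, θ) is conjugate: posterior is Pareto(max(x_m, max xᵢ), k + n).
Sample maximum = 17.8; prior scale x_m = 15.4 → posterior scale = max = 17.8.
Posterior shape = 2.2 + 8 = 10.2.
The Pareto density is decreasing on [x_m, ∞), so the mode is x_m = 17.8.

17.8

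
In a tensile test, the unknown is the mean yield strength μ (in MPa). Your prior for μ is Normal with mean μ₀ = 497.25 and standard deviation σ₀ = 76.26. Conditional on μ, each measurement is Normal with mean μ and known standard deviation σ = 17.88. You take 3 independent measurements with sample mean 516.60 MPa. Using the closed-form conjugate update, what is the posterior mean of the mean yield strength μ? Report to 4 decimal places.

516.2518

For Normal data with known variance σ², a Normal(μ₀, σ₀²) prior on μ is conjugate. Posterior precision = 1/σ₀² + n/σ²; posterior mean is the precision-weighted average of μ₀ and x̄.
n·x̄ = 3·516.60 = 1549.8.
σ₀² = 76.26² = 5815.5876, σ² = 17.88² = 319.6944; σ² + n·σ₀² = 319.6944 + 3·5815.5876 = 17766.4572.
Posterior mean = (μ₀/σ₀² + n·x̄/σ²)/(1/σ₀² + n/σ²) = (σ²·μ₀ + σ₀²·n·x̄)/(σ² + n·σ₀²) = (319.6944·497.25 + 5815.5876·1549.8)/17766.4572 = 9171965.70288/17766.4572 = 516.2518.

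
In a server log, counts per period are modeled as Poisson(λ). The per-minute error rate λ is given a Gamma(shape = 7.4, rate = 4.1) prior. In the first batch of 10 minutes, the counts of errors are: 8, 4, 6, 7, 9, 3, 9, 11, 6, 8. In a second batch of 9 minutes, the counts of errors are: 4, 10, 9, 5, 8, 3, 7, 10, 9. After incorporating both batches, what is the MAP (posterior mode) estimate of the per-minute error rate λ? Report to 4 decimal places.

6.1645

With a Gamma(shape α, rate β) prior, the Poisson likelihood is conjugate: the posterior is Gamma(α + ΣXᵢ, β + n).
Batch 1: sum of counts S = 71 over n = 10 minutes.
After batch 1: Gamma(α+S, β+n) = Gamma(7.4+71, 4.1+10) = Gamma(78.4, 14.1).
Batch 2: sum of counts S = 65 over n = 9 minutes.
After batch 2: Gamma(α+S, β+n) = Gamma(78.4+65, 14.1+9) = Gamma(143.4, 23.1).
Mode of Gamma(α,β) for α≥1 is (α−1)/β = 142.4/23.1 = 6.1645.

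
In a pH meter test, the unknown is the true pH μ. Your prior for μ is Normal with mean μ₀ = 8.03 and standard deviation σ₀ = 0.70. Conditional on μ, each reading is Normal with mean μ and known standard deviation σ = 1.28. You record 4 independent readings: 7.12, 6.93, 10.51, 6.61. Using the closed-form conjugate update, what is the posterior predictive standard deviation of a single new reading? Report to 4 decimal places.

1.3644

For Normal data with known variance σ², a Normal(μ₀, σ₀²) prior on μ is conjugate. Posterior precision = 1/σ₀² + n/σ²; posterior mean is the precision-weighted average of μ₀ and x̄.
σ₀² = 0.70² = 0.49, σ² = 1.28² = 1.6384; σ² + n·σ₀² = 1.6384 + 4·0.49 = 3.5984.
Posterior precision = 1/σ₀² + n/σ² = 1/0.49 + 4/1.6384 = (σ² + n·σ₀²)/(σ₀²σ²) = 3.5984/(0.49·1.6384); posterior variance σₙ² = σ₀²σ²/(σ² + n·σ₀²) = 0.49·1.6384/3.5984 = 0.223104.
Predictive variance for one new observation = σₙ² + σ² = 0.49·1.6384/3.5984 + 1.6384 = σ²·(σ₀² + 3.5984)/3.5984 = 1.6384·4.0884/3.5984 = 1.861504; SD = √(1.6384·4.0884/3.5984) = 1.3644.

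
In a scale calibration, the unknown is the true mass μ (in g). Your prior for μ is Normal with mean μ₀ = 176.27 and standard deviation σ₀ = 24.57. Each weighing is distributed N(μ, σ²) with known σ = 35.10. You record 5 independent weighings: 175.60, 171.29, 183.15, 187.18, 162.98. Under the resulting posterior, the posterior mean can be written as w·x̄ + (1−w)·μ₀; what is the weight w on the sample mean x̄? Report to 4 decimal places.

0.7101

For Normal data with known variance σ², a Normal(μ₀, σ₀²) prior on μ is conjugate. Posterior precision = 1/σ₀² + n/σ²; posterior mean is the precision-weighted average of μ₀ and x̄.
σ₀² = 24.57² = 603.6849, σ² = 35.10² = 1232.01. Prior precision 1/σ₀² = 1/603.6849; data precision n/σ² = 5/1232.01.
w = (n/σ²)/(1/σ₀² + n/σ²) = n·σ₀²/(σ² + n·σ₀²) = 5·603.6849/(1232.01 + 5·603.6849) = 3018.4245/4250.4345 = 0.7101.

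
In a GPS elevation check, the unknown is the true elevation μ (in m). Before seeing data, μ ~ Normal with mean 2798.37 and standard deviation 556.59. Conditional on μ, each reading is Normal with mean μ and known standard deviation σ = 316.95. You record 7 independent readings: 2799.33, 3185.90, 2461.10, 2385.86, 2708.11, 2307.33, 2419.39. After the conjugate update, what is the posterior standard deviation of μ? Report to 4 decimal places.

For Normal data with known variance σ², a Normal(μ₀, σ₀²) prior on μ is conjugate. Posterior precision = 1/σ₀² + n/σ²; posterior mean is the precision-weighted average of μ₀ and x̄.
σ₀² = 556.59² = 309792.4281, σ² = 316.95² = 100457.3025; σ² + n·σ₀² = 100457.3025 + 7·309792.4281 = 2269004.2992.
Posterior precision = 1/σ₀² + n/σ² = 1/309792.4281 + 7/100457.3025 = (σ² + n·σ₀²)/(σ₀²σ²) = 2269004.2992/(309792.4281·100457.3025); posterior variance σₙ² = σ₀²σ²/(σ² + n·σ₀²) = 309792.4281·100457.3025/2269004.2992 = 13715.668883.
Posterior SD = √σₙ² = √(309792.4281·100457.3025/2269004.2992) = 117.1139.

117.1139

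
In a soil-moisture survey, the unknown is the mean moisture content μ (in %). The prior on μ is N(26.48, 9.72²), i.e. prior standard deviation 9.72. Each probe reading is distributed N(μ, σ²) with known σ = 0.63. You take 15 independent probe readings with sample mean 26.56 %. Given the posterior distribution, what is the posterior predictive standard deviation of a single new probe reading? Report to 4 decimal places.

For Normal data with known variance σ², a Normal(μ₀, σ₀²) prior on μ is conjugate. Posterior precision = 1/σ₀² + n/σ²; posterior mean is the precision-weighted average of μ₀ and x̄.
σ₀² = 9.72² = 94.4784, σ² = 0.63² = 0.3969; σ² + n·σ₀² = 0.3969 + 15·94.4784 = 1417.5729.
Posterior precision = 1/σ₀² + n/σ² = 1/94.4784 + 15/0.3969 = (σ² + n·σ₀²)/(σ₀²σ²) = 1417.5729/(94.4784·0.3969); posterior variance σₙ² = σ₀²σ²/(σ² + n·σ₀²) = 94.4784·0.3969/1417.5729 = 0.026453.
Predictive variance for one new observation = σₙ² + σ² = 94.4784·0.3969/1417.5729 + 0.3969 = σ²·(σ₀² + 1417.5729)/1417.5729 = 0.3969·1512.0513/1417.5729 = 0.423353; SD = √(0.3969·1512.0513/1417.5729) = 0.6507.

0.6507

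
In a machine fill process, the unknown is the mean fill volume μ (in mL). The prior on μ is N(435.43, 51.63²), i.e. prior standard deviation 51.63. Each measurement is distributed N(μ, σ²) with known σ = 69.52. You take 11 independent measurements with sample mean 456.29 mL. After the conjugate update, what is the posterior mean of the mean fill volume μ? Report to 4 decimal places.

For Normal data with known variance σ², a Normal(μ₀, σ₀²) prior on μ is conjugate. Posterior precision = 1/σ₀² + n/σ²; posterior mean is the precision-weighted average of μ₀ and x̄.
n·x̄ = 11·456.29 = 5019.19.
σ₀² = 51.63² = 2665.6569, σ² = 69.52² = 4833.0304; σ² + n·σ₀² = 4833.0304 + 11·2665.6569 = 34155.2563.
Posterior mean = (μ₀/σ₀² + n·x̄/σ²)/(1/σ₀² + n/σ²) = (σ²·μ₀ + σ₀²·n·x̄)/(σ² + n·σ₀²) = (4833.0304·435.43 + 2665.6569·5019.19)/34155.2563 = 15483884.882983/34155.2563 = 453.3383.

453.3383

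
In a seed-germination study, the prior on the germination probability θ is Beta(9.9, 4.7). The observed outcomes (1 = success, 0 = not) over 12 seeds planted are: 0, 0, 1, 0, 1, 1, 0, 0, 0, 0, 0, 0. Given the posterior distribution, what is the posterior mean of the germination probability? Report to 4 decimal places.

0.4850

The Beta prior is conjugate to a Binomial/Bernoulli likelihood; the update adds successes to α and failures to β.
Posterior: Beta(α+k, β+n−k) = Beta(9.9+3, 4.7+9) = Beta(12.9, 13.7).
Posterior mean = α/(α+β) = 12.9/26.6 = 0.4850.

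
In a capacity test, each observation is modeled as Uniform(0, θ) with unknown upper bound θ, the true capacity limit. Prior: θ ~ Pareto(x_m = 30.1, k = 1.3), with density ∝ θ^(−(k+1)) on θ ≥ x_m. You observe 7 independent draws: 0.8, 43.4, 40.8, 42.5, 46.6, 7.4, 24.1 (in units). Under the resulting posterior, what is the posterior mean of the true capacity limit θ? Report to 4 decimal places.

52.9836

A Pareto(scale x_m, shape k) prior on the upper bound θ of Uniform(0, θ) is conjugate: posterior is Pareto(max(x_m, max xᵢ), k + n).
Sample maximum = 46.6; prior scale x_m = 30.1 → posterior scale = max = 46.6.
Posterior shape = 1.3 + 7 = 8.3.
E[θ|data] = k·x_m/(k−1) = 8.3·46.6/7.3 = 52.9836.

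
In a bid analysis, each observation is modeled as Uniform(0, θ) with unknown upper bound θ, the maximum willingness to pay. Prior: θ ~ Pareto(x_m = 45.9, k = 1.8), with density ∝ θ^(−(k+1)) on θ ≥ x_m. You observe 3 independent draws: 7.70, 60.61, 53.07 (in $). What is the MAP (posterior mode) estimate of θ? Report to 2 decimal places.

60.61

A Pareto(scale x_m, shape k) prior on the upper bound θ of Uniform(0, θ) is conjugate: posterior is Pareto(max(x_m, max xᵢ), k + n).
Sample maximum = 60.61; prior scale x_m = 45.9 → posterior scale = max = 60.61.
Posterior shape = 1.8 + 3 = 4.8.
The Pareto density is decreasing on [x_m, ∞), so the mode is x_m = 60.61.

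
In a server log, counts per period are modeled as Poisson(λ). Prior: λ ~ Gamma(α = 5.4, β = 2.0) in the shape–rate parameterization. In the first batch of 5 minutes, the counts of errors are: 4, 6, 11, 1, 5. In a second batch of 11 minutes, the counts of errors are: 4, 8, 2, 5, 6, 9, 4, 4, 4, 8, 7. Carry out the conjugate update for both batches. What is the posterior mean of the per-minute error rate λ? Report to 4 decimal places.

5.1889

With a Gamma(shape α, rate β) prior, the Poisson likelihood is conjugate: the posterior is Gamma(α + ΣXᵢ, β + n).
Batch 1: sum of counts S = 27 over n = 5 minutes.
After batch 1: Gamma(α+S, β+n) = Gamma(5.4+27, 2.0+5) = Gamma(32.4, 7.0).
Batch 2: sum of counts S = 61 over n = 11 minutes.
After batch 2: Gamma(α+S, β+n) = Gamma(32.4+61, 7.0+11) = Gamma(93.4, 18.0).
Posterior mean = α/β = 93.4/18.0 = 5.1889.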